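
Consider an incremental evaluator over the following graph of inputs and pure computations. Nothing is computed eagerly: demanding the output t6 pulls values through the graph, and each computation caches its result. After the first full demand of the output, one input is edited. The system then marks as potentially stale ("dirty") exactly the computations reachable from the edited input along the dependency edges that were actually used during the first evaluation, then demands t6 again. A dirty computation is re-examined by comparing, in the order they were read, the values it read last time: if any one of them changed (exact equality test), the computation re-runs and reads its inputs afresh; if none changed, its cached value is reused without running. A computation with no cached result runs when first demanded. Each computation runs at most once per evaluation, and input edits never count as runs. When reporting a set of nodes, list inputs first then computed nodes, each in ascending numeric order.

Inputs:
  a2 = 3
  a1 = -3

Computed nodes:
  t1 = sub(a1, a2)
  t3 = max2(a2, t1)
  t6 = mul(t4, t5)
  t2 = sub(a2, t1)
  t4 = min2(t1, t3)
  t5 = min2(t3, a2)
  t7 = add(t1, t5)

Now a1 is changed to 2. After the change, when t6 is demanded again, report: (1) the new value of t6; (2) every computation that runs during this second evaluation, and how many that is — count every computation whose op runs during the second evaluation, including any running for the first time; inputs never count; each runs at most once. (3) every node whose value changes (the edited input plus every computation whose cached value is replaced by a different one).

Initial pass — values computed on the first demand:
  t1 = sub(-3, 3) = -6
  t3 = max2(3, -6) = 3
  t4 = min2(-6, 3) = -6
  t5 = min2(3, 3) = 3
  t6 = mul(-6, 3) = -18

Second demand — change propagation:
  t1: re-runs because a1 -3->2; new result -1.
  t3: re-runs because t1 -6->-1; new result 3 (unchanged).
  t4: re-runs because t1 -6->-1; new result -1.
  t5: re-examined; everything it read last time is the same (t3 unchanged, a2 unchanged) — cache 3 kept, no run.
  t6: re-runs because t4 -6->-1; new result -3.

The important point: at t5 every value read last time is unchanged, so the dirty flag clears without a run.

t6 now evaluates to -3.
Run set: t1, t3, t4, t6 (4 run).
Changed values: a1, t1, t4, t6.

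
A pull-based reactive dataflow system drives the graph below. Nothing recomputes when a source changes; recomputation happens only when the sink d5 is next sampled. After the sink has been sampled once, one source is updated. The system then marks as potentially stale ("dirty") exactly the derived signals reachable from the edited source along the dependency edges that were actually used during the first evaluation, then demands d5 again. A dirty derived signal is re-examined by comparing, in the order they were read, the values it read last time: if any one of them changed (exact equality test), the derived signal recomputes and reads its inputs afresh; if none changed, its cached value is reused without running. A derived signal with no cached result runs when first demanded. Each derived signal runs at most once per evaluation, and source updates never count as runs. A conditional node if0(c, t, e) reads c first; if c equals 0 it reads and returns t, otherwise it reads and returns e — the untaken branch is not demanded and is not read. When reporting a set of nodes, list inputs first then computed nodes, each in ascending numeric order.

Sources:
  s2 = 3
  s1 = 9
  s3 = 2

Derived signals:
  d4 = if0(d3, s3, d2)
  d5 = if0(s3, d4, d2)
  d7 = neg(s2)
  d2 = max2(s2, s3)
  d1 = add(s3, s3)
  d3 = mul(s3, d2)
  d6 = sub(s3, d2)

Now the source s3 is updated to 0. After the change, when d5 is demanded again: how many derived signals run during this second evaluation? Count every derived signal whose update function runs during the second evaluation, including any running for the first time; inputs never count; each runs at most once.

First evaluation (everything demanded from the output):
  d2 = max2(3, 2) = 3
  d5 = if0(s3=2 -> else branch d2) = 3

Propagation after the edit:
  d2: runs — s3 2->0; result 3 (same value as before).
  d3: demanded for the first time — runs, produces 0.
  d4: demanded for the first time — runs, produces 0.
  d5: runs — s3 2->0; result 0.

Key observation: a condition flipped, so demand reaches new nodes — d3, d4 run for the first time.

Derived signals that run: d2, d3, d4, d5 — 4 in total.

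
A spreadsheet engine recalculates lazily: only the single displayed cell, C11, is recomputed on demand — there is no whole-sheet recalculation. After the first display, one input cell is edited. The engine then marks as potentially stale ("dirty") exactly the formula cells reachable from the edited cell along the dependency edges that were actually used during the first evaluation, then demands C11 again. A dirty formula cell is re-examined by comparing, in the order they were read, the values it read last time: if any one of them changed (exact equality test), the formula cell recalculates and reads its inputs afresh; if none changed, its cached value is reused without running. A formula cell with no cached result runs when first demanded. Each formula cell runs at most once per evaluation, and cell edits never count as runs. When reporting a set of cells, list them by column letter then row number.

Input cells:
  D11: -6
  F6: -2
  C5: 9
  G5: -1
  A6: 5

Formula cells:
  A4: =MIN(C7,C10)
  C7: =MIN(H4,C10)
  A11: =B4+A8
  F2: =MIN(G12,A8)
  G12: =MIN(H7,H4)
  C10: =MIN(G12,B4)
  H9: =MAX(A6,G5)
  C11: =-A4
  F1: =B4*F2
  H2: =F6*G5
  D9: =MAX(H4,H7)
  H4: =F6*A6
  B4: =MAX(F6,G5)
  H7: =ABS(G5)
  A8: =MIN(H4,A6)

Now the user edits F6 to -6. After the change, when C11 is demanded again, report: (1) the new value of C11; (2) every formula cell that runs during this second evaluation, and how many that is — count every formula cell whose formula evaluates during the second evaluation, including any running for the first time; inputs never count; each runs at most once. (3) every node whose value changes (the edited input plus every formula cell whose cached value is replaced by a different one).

New value of C11: 30.
Formula cells that run: A4, B4, C7, C10, C11, G12, H4 — 7 in total.
Values that change: A4, C7, C10, C11, F6, G12, H4.

First evaluation (everything demanded from the output):
  B4 = MAX(-2, -1) = -1
  H4 = -2 * 5 = -10
  H7 = ABS(-1) = 1
  G12 = MIN(1, -10) = -10
  C10 = MIN(-10, -1) = -10
  C7 = MIN(-10, -10) = -10
  A4 = MIN(-10, -10) = -10
  C11 = -(-10) = 10

Propagation after the edit:
  B4: runs — F6 -2->-6; result -1 (same value as before).
  H4: runs — F6 -2->-6; result -30.
  G12: runs — H4 -10->-30; result -30.
  C10: runs — G12 -10->-30; result -30.
  C7: runs — H4 -10->-30; C10 -10->-30; result -30.
  A4: runs — C7 -10->-30; C10 -10->-30; result -30.
  C11: runs — A4 -10->-30; result 30.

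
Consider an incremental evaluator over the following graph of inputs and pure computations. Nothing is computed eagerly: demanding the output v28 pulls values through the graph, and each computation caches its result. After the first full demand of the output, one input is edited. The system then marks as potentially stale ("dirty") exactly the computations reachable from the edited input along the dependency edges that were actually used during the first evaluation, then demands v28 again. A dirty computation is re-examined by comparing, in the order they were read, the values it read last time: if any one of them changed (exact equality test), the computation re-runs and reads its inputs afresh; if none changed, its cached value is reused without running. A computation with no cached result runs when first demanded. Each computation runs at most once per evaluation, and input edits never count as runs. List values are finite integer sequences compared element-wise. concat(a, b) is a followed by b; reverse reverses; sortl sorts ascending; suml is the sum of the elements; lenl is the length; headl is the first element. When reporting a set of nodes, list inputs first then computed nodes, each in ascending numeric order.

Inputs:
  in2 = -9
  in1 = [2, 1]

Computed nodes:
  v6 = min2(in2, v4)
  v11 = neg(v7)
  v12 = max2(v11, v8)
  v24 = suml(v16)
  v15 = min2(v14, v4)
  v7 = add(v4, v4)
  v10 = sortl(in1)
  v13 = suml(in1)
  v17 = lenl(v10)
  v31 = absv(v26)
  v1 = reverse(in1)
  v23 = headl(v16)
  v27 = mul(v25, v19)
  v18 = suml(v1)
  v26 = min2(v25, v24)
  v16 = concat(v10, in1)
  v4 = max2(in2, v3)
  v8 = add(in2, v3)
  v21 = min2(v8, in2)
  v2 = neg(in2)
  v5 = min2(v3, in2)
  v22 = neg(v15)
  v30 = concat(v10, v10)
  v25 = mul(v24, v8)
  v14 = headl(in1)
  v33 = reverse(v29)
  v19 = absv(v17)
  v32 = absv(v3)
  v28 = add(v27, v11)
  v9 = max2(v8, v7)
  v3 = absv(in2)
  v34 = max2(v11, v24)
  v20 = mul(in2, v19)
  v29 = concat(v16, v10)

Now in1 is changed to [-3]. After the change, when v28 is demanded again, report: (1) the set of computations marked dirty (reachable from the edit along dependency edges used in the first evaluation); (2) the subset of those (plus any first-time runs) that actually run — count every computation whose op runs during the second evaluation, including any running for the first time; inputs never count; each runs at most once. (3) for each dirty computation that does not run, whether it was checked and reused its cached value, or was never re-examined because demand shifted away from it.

Dirty set: v10, v16, v17, v19, v24, v25, v27, v28.
Run set: v10, v16, v17, v19, v24, v25, v27 (7 run).
Re-examined without running (cache reused): v28.
The important point: at v28 every value read last time is unchanged, so the dirty flag clears without a run.

Initial pass — values computed on the first demand:
  v3 = absv(-9) = 9
  v4 = max2(-9, 9) = 9
  v7 = add(9, 9) = 18
  v8 = add(-9, 9) = 0
  v10 = sortl([2, 1]) = [1, 2]
  v11 = neg(18) = -18
  v16 = concat([1, 2], [2, 1]) = [1, 2, 2, 1]
  v17 = lenl([1, 2]) = 2
  v19 = absv(2) = 2
  v24 = suml([1, 2, 2, 1]) = 6
  v25 = mul(6, 0) = 0
  v27 = mul(0, 2) = 0
  v28 = add(0, -18) = -18

Second demand — change propagation:
  v10: re-runs because in1 [2, 1]->[-3]; new result [-3].
  v16: re-runs because v10 [1, 2]->[-3]; in1 [2, 1]->[-3]; new result [-3, -3].
  v17: re-runs because v10 [1, 2]->[-3]; new result 1.
  v19: re-runs because v17 2->1; new result 1.
  v24: re-runs because v16 [1, 2, 2, 1]->[-3, -3]; new result -6.
  v25: re-runs because v24 6->-6; new result 0 (unchanged).
  v27: re-runs because v19 2->1; new result 0 (unchanged).
  v28: re-examined; everything it read last time is the same (v27 unchanged, v11 unchanged) — cache -18 kept, no run.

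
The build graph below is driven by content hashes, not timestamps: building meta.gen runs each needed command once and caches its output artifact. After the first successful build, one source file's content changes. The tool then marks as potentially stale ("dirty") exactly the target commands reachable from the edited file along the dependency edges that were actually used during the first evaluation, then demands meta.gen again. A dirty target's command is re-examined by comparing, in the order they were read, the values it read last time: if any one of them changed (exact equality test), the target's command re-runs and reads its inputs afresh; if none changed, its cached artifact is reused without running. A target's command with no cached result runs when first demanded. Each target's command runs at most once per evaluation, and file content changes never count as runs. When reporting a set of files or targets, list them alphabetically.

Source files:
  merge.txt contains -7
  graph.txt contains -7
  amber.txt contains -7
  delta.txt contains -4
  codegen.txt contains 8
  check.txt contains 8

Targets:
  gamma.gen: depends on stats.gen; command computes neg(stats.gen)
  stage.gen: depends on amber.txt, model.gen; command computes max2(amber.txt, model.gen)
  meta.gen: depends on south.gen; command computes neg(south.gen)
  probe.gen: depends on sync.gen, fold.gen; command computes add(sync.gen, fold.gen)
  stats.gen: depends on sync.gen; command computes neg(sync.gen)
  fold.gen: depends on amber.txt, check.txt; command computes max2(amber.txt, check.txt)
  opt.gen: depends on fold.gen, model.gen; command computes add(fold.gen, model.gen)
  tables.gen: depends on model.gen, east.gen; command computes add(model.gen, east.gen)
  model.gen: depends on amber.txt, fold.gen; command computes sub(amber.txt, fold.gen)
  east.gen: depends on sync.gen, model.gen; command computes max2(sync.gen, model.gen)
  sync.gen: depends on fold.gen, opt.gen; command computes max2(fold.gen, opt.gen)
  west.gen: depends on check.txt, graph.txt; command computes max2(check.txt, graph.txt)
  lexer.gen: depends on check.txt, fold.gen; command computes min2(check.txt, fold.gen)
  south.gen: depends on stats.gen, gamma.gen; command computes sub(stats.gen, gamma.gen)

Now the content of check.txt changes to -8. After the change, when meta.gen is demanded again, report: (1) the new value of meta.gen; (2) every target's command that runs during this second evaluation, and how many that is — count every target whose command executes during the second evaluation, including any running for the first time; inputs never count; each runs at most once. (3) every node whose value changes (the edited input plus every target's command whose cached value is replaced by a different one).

Initial pass — values computed on the first demand:
  fold.gen = max2(-7, 8) = 8
  model.gen = sub(-7, 8) = -15
  opt.gen = add(8, -15) = -7
  sync.gen = max2(8, -7) = 8
  stats.gen = neg(8) = -8
  gamma.gen = neg(-8) = 8
  south.gen = sub(-8, 8) = -16
  meta.gen = neg(-16) = 16

Second demand — change propagation:
  fold.gen: re-runs because check.txt 8->-8; new result -7.
  model.gen: re-runs because fold.gen 8->-7; new result 0.
  opt.gen: re-runs because fold.gen 8->-7; model.gen -15->0; new result -7 (unchanged).
  sync.gen: re-runs because fold.gen 8->-7; new result -7.
  stats.gen: re-runs because sync.gen 8->-7; new result 7.
  gamma.gen: re-runs because stats.gen -8->7; new result -7.
  south.gen: re-runs because stats.gen -8->7; gamma.gen 8->-7; new result 14.
  meta.gen: re-runs because south.gen -16->14; new result -14.

meta.gen now evaluates to -14.
Run set: fold.gen, gamma.gen, meta.gen, model.gen, opt.gen, south.gen, stats.gen, sync.gen (8 run).
Changed values: check.txt, fold.gen, gamma.gen, meta.gen, model.gen, south.gen, stats.gen, sync.gen.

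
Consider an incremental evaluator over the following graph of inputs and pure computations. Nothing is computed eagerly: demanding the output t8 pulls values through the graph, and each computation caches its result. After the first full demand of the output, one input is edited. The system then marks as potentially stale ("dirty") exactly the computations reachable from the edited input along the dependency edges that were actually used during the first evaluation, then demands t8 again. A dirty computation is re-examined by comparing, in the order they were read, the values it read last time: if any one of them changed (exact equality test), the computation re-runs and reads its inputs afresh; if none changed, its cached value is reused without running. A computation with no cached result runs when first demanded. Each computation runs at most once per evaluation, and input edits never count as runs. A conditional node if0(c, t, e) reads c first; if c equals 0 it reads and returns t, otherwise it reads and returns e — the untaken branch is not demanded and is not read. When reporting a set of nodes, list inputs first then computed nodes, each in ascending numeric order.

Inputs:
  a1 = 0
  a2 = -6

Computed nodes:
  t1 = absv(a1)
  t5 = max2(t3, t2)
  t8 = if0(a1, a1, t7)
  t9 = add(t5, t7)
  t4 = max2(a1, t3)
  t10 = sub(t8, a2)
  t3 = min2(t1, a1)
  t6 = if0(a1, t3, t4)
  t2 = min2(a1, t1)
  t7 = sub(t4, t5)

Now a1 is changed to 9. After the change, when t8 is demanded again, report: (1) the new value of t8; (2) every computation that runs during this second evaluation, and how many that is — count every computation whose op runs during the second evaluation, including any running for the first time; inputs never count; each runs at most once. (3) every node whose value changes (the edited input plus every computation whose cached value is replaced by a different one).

t8 now evaluates to 0.
Run set: t1, t2, t3, t4, t5, t7, t8 (7 run).
Changed values: a1.
The important point: the flipped condition pulls in fresh nodes; t1, t2, t3, t4, t5, t7 run for the first time.

Initial pass — values computed on the first demand:
  t8 = if0(a1=0 -> then branch a1) = 0

Second demand — change propagation:
  t1: newly demanded (no cache) — executes and yields 9.
  t2: newly demanded (no cache) — executes and yields 9.
  t3: newly demanded (no cache) — executes and yields 9.
  t4: newly demanded (no cache) — executes and yields 9.
  t5: newly demanded (no cache) — executes and yields 9.
  t7: newly demanded (no cache) — executes and yields 0.
  t8: re-runs because a1 0->9; a1 0->9; new result 0 (unchanged).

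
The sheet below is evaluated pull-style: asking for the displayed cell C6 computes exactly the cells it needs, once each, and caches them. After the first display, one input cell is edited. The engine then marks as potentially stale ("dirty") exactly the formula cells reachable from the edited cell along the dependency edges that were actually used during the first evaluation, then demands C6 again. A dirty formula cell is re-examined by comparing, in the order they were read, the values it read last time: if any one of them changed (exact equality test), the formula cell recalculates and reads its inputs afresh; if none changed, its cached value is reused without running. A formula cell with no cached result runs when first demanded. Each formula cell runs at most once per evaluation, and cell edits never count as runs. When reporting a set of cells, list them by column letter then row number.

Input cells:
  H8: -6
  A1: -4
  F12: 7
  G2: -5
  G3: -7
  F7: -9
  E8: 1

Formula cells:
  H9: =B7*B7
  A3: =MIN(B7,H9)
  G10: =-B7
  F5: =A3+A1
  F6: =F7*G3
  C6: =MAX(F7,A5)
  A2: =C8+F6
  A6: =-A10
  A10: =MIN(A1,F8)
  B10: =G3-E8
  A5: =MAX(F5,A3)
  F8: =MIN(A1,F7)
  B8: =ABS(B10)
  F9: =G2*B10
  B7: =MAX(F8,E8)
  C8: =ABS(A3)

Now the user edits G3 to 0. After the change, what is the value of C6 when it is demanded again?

First demand of the output computes:
  F8 = MIN(-4, -9) = -9
  B7 = MAX(-9, 1) = 1
  H9 = 1 * 1 = 1
  A3 = MIN(1, 1) = 1
  F5 = 1 + -4 = -3
  A5 = MAX(-3, 1) = 1
  C6 = MAX(-9, 1) = 1

After the edit, cleaning proceeds:
  G3 only reaches undemanded nodes; the second demand re-runs nothing.

Note the shortcut — G3 feeds only undemanded nodes, so no recomputation happens.

Demanding C6 again yields 1.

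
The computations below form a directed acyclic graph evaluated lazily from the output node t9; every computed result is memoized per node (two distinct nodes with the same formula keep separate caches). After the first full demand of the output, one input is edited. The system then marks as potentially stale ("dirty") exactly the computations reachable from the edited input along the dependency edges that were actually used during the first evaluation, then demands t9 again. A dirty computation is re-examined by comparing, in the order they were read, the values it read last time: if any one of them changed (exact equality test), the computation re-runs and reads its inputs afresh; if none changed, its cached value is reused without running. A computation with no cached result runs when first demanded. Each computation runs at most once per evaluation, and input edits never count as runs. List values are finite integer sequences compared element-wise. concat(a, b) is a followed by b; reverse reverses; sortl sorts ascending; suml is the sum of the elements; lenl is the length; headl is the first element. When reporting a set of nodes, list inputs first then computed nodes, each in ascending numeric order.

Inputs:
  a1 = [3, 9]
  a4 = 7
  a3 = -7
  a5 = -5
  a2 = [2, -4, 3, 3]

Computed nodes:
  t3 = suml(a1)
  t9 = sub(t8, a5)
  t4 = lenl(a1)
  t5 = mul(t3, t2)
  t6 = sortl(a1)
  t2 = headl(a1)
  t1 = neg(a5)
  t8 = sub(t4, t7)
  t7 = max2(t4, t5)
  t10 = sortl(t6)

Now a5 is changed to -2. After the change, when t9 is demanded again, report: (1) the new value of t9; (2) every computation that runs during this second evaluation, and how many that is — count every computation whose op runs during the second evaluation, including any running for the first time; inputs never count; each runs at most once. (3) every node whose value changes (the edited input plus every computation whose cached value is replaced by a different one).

First demand of the output computes:
  t2 = headl([3, 9]) = 3
  t3 = suml([3, 9]) = 12
  t4 = lenl([3, 9]) = 2
  t5 = mul(12, 3) = 36
  t7 = max2(2, 36) = 36
  t8 = sub(2, 36) = -34
  t9 = sub(-34, -5) = -29

After the edit, cleaning proceeds:
  t9: a read changed (a5 -5->-2) — executes, giving -32.

Demanding t9 again yields -32.
1 computations run: t9.
The nodes whose values change: a5, t9.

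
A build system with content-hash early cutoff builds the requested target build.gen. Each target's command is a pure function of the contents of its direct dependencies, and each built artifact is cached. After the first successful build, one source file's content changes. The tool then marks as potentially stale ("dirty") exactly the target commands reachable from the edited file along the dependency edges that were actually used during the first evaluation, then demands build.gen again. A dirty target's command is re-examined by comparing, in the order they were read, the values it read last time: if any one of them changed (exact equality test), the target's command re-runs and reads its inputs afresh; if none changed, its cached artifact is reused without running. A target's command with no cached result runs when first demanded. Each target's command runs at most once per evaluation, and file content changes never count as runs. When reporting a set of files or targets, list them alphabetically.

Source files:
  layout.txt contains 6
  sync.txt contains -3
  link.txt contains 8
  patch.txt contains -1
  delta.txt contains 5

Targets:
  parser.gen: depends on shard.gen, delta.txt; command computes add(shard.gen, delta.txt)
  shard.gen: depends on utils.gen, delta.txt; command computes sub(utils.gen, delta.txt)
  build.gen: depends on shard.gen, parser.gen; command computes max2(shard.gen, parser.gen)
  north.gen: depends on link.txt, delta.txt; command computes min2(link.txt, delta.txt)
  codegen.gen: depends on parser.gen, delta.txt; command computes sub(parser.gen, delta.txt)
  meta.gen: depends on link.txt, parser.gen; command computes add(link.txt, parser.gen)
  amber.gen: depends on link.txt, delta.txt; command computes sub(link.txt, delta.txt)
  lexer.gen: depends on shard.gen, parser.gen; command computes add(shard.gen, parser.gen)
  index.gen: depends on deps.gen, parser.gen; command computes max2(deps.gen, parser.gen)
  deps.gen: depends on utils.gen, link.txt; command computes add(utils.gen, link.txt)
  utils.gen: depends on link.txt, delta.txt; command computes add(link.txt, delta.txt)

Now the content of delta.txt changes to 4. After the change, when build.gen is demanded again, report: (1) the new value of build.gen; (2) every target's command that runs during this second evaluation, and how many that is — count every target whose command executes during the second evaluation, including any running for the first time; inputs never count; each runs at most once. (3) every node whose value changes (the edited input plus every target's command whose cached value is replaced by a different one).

New value of build.gen: 12.
Target commands that run: build.gen, parser.gen, shard.gen, utils.gen — 4 in total.
Values that change: build.gen, delta.txt, parser.gen, utils.gen.

First evaluation (everything demanded from the output):
  utils.gen = add(8, 5) = 13
  shard.gen = sub(13, 5) = 8
  parser.gen = add(8, 5) = 13
  build.gen = max2(8, 13) = 13

Propagation after the edit:
  utils.gen: runs — delta.txt 5->4; result 12.
  shard.gen: runs — utils.gen 13->12; delta.txt 5->4; result 8 (same value as before).
  parser.gen: runs — delta.txt 5->4; result 12.
  build.gen: runs — parser.gen 13->12; result 12.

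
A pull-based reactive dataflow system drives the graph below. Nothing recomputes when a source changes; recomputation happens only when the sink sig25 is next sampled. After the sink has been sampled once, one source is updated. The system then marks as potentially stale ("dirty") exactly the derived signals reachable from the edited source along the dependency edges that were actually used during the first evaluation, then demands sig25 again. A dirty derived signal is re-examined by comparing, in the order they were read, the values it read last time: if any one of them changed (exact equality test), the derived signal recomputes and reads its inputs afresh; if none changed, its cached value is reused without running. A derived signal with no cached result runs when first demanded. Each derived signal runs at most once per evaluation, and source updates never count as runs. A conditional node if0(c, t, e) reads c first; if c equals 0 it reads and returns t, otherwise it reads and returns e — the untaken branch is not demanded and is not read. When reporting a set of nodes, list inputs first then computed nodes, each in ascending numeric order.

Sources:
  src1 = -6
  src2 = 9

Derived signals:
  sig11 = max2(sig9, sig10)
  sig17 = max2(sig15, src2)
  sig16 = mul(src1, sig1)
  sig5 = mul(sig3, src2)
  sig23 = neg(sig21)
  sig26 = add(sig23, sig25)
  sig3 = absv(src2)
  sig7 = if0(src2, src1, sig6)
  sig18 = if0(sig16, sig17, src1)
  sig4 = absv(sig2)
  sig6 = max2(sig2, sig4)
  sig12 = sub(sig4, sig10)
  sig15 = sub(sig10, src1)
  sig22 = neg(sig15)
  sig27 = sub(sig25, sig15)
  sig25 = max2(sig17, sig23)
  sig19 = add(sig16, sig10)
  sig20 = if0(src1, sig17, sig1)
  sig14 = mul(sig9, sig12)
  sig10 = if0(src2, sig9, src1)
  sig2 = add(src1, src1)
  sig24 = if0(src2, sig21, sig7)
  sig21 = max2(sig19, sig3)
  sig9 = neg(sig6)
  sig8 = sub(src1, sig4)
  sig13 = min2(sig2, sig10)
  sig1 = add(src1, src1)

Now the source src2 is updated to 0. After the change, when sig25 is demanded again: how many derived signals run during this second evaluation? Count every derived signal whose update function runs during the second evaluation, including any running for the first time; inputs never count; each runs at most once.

First evaluation (everything demanded from the output):
  sig1 = add(-6, -6) = -12
  sig3 = absv(9) = 9
  sig10 = if0(src2=9 -> else branch src1) = -6
  sig15 = sub(-6, -6) = 0
  sig16 = mul(-6, -12) = 72
  sig17 = max2(0, 9) = 9
  sig19 = add(72, -6) = 66
  sig21 = max2(66, 9) = 66
  sig23 = neg(66) = -66
  sig25 = max2(9, -66) = 9

Propagation after the edit:
  sig2: demanded for the first time — runs, produces -12.
  sig3: runs — src2 9->0; result 0.
  sig4: demanded for the first time — runs, produces 12.
  sig6: demanded for the first time — runs, produces 12.
  sig9: demanded for the first time — runs, produces -12.
  sig10: runs — src2 9->0; result -12.
  sig15: runs — sig10 -6->-12; result -6.
  sig17: runs — sig15 0->-6; src2 9->0; result 0.
  sig19: runs — sig10 -6->-12; result 60.
  sig21: runs — sig19 66->60; sig3 9->0; result 60.
  sig23: runs — sig21 66->60; result -60.
  sig25: runs — sig17 9->0; sig23 -66->-60; result 0.

Key observation: a condition flipped, so demand reaches new nodes — sig2, sig4, sig6, sig9 run for the first time.

Derived signals that run: sig2, sig3, sig4, sig6, sig9, sig10, sig15, sig17, sig19, sig21, sig23, sig25 — 12 in total.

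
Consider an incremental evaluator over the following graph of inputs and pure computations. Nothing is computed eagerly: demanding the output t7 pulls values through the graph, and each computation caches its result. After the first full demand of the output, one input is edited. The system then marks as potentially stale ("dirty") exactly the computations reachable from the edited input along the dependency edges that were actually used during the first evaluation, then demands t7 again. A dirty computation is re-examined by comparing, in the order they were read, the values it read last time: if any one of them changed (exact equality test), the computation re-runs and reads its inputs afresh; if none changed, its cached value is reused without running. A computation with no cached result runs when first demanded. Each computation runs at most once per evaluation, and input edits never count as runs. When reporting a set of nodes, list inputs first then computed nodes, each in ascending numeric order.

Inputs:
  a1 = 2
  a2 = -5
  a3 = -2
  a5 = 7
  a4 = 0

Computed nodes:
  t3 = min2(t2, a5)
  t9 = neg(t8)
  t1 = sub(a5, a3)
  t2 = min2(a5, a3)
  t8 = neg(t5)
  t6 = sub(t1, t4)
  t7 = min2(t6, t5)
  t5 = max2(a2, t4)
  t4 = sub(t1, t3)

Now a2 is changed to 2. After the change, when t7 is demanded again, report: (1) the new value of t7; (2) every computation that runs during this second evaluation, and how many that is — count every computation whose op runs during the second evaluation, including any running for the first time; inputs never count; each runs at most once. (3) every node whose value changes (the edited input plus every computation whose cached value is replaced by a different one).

t7 now evaluates to -2.
Run set: t5 (1 run).
Changed values: a2.
The important point: t5 recomputes to an identical value, and the output ends up unchanged.

Initial pass — values computed on the first demand:
  t1 = sub(7, -2) = 9
  t2 = min2(7, -2) = -2
  t3 = min2(-2, 7) = -2
  t4 = sub(9, -2) = 11
  t5 = max2(-5, 11) = 11
  t6 = sub(9, 11) = -2
  t7 = min2(-2, 11) = -2

Second demand — change propagation:
  t5: re-runs because a2 -5->2; new result 11 (unchanged).
  t7: re-examined; everything it read last time is the same (t6 unchanged, t5 unchanged) — cache -2 kept, no run.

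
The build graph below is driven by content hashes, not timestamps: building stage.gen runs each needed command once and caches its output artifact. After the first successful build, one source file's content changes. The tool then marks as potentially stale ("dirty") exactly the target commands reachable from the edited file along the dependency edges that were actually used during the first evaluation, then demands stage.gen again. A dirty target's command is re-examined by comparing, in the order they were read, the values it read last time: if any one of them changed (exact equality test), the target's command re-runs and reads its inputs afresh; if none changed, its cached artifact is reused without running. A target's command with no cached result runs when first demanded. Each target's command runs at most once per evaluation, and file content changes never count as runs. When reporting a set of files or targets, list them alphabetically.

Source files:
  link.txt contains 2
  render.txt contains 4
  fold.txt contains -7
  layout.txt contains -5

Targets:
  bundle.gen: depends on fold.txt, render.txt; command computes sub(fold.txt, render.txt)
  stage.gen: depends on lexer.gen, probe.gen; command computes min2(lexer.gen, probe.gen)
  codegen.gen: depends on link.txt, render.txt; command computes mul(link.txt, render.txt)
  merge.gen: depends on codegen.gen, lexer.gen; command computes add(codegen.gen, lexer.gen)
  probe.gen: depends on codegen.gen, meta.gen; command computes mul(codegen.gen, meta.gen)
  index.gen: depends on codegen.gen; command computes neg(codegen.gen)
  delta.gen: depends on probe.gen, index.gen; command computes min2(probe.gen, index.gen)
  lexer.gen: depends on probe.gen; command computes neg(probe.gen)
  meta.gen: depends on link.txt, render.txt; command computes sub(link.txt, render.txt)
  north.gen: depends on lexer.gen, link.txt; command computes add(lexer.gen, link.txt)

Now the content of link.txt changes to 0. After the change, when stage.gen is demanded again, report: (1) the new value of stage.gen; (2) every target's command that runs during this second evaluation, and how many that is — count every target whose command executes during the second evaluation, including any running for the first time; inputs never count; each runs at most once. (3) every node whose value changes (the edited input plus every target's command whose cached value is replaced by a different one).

Initial pass — values computed on the first demand:
  codegen.gen = mul(2, 4) = 8
  meta.gen = sub(2, 4) = -2
  probe.gen = mul(8, -2) = -16
  lexer.gen = neg(-16) = 16
  stage.gen = min2(16, -16) = -16

Second demand — change propagation:
  codegen.gen: re-runs because link.txt 2->0; new result 0.
  meta.gen: re-runs because link.txt 2->0; new result -4.
  probe.gen: re-runs because codegen.gen 8->0; meta.gen -2->-4; new result 0.
  lexer.gen: re-runs because probe.gen -16->0; new result 0.
  stage.gen: re-runs because lexer.gen 16->0; probe.gen -16->0; new result 0.

stage.gen now evaluates to 0.
Run set: codegen.gen, lexer.gen, meta.gen, probe.gen, stage.gen (5 run).
Changed values: codegen.gen, lexer.gen, link.txt, meta.gen, probe.gen, stage.gen.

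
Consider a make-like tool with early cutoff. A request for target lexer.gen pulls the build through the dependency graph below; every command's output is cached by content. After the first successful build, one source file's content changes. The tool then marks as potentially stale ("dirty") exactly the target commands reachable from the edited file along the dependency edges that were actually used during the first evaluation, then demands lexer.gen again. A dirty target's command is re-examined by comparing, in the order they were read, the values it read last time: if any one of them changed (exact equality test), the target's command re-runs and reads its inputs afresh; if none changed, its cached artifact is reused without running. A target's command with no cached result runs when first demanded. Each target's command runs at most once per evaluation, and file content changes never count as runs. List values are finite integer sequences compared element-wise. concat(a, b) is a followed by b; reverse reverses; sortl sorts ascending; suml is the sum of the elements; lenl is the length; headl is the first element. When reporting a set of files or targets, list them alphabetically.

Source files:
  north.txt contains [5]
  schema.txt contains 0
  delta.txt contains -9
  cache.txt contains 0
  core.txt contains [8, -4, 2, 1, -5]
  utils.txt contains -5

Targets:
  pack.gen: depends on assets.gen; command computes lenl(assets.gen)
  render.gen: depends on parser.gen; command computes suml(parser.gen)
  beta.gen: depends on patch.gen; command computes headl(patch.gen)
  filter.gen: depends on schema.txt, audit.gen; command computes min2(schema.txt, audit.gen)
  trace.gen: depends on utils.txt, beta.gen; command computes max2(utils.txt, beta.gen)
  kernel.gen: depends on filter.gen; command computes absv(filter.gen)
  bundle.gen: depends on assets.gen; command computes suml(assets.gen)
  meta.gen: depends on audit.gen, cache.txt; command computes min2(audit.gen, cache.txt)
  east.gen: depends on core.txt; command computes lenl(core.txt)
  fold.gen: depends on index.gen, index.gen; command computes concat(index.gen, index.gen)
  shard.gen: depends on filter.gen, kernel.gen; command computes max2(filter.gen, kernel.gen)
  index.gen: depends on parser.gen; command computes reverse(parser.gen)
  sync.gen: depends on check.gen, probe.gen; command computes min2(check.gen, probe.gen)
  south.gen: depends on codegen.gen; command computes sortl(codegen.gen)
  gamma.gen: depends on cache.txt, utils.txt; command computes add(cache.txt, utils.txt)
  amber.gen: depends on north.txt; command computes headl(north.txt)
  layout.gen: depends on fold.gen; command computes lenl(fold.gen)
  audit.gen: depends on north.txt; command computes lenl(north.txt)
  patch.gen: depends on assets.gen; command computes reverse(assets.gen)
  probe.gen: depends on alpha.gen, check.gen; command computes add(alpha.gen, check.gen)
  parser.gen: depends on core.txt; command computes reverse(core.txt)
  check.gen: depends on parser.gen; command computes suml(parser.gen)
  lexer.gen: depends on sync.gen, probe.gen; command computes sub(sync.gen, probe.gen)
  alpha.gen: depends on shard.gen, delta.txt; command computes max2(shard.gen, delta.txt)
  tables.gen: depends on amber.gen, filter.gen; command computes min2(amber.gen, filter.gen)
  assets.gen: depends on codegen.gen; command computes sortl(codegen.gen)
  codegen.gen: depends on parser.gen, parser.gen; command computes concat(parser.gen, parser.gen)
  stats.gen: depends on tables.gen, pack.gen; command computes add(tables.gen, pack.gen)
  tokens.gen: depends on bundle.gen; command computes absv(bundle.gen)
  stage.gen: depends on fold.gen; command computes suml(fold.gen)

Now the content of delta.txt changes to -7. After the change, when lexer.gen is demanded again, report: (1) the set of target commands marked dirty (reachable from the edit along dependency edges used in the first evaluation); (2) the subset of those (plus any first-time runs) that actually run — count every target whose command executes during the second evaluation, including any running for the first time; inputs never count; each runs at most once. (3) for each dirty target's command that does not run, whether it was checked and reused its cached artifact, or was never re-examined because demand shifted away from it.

The edit dirties: alpha.gen, lexer.gen, probe.gen, sync.gen.
1 target commands run: alpha.gen.
Cache hits after checking: lexer.gen, probe.gen, sync.gen.
Note the absorption at alpha.gen: it re-runs yet its value is the same, leaving the output's value untouched.

First demand of the output computes:
  audit.gen = lenl([5]) = 1
  filter.gen = min2(0, 1) = 0
  kernel.gen = absv(0) = 0
  parser.gen = reverse([8, -4, 2, 1, -5]) = [-5, 1, 2, -4, 8]
  check.gen = suml([-5, 1, 2, -4, 8]) = 2
  shard.gen = max2(0, 0) = 0
  alpha.gen = max2(0, -9) = 0
  probe.gen = add(0, 2) = 2
  sync.gen = min2(2, 2) = 2
  lexer.gen = sub(2, 2) = 0

After the edit, cleaning proceeds:
  alpha.gen: a read changed (delta.txt -9->-7) — executes, giving 0 — identical to its old value.
  probe.gen: dirty, but its reads are unchanged (alpha.gen unchanged, check.gen unchanged); cached 2 stands.
  sync.gen: dirty, but its reads are unchanged (check.gen unchanged, probe.gen unchanged); cached 2 stands.
  lexer.gen: dirty, but its reads are unchanged (sync.gen unchanged, probe.gen unchanged); cached 0 stands.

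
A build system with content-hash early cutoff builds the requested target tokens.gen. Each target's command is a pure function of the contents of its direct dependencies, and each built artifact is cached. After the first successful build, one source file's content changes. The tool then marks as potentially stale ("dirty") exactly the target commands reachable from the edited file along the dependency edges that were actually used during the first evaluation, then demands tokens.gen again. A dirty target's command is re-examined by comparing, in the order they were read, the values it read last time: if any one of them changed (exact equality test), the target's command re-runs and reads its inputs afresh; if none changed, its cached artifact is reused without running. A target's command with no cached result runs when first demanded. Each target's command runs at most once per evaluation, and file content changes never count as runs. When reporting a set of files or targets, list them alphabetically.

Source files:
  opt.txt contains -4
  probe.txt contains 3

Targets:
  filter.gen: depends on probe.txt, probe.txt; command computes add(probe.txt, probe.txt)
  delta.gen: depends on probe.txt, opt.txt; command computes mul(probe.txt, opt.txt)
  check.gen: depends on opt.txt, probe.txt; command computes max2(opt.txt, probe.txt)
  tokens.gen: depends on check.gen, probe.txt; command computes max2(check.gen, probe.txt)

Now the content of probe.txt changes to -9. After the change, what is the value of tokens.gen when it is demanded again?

New value of tokens.gen: -4.

First evaluation (everything demanded from the output):
  check.gen = max2(-4, 3) = 3
  tokens.gen = max2(3, 3) = 3

Propagation after the edit:
  check.gen: runs — probe.txt 3->-9; result -4.
  tokens.gen: runs — check.gen 3->-4; probe.txt 3->-9; result -4.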